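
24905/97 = 256 + 73/97= 256.75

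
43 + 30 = 73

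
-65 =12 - 77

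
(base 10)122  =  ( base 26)4I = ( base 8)172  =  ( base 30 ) 42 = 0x7A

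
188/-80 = -3 + 13/20= - 2.35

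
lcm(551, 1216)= 35264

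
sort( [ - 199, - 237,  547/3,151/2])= [ -237, - 199, 151/2, 547/3]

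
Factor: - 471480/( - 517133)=2^3 *3^1*5^1*41^( - 1 )*3929^1*12613^( - 1) 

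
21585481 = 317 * 68093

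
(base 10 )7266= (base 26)AJC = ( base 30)826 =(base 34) 69O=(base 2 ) 1110001100010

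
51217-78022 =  - 26805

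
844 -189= 655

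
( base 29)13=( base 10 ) 32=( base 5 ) 112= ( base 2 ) 100000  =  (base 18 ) 1E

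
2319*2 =4638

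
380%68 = 40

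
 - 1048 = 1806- 2854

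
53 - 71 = -18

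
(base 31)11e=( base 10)1006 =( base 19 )2EI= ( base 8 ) 1756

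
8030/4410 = 1+362/441 = 1.82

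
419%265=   154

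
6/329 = 6/329 = 0.02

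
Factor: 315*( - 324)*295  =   - 2^2*3^6*5^2*7^1*59^1 = -30107700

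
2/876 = 1/438 =0.00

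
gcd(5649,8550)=3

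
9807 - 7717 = 2090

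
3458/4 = 1729/2 = 864.50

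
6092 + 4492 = 10584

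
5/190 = 1/38 = 0.03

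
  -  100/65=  - 2+6/13 =- 1.54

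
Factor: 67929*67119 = 3^2*13^1*1721^1  *22643^1  =  4559326551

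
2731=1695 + 1036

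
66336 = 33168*2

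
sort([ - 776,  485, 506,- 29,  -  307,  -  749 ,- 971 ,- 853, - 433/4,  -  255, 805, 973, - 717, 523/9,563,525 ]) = [ - 971, - 853, -776,-749 , - 717,-307,- 255,-433/4, - 29, 523/9,485,  506, 525, 563,805,973]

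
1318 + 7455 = 8773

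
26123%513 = 473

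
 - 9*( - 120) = 1080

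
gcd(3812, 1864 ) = 4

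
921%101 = 12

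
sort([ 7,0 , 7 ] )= [0, 7,  7]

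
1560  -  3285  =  -1725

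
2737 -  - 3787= 6524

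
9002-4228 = 4774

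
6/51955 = 6/51955=0.00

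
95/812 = 95/812 = 0.12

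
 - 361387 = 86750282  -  87111669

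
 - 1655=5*(-331) 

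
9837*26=255762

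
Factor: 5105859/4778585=3^1*5^( - 1 ) * 7^(-1)*11^1*136531^(-1) * 154723^1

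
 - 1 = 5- 6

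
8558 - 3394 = 5164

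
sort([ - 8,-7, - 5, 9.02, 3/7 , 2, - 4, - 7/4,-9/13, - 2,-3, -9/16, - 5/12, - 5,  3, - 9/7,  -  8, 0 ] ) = [ - 8,-8,-7, - 5,-5, - 4, - 3, - 2, - 7/4, - 9/7, - 9/13, - 9/16,-5/12, 0, 3/7,2,3 , 9.02]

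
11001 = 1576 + 9425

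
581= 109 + 472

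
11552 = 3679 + 7873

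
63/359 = 63/359 = 0.18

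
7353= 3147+4206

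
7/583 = 7/583 = 0.01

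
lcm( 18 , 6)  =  18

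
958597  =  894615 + 63982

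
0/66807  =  0 = 0.00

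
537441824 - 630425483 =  - 92983659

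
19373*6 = 116238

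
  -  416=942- 1358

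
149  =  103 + 46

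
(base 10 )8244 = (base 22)H0G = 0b10000000110100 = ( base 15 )2699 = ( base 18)1780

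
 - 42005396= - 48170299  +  6164903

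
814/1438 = 407/719 = 0.57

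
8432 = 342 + 8090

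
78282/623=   78282/623 = 125.65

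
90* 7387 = 664830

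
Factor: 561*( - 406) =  - 2^1 * 3^1*7^1* 11^1 *17^1 * 29^1=   - 227766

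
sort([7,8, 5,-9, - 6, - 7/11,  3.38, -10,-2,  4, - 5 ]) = [ - 10, - 9 , - 6,-5, - 2, - 7/11, 3.38 , 4, 5,  7,8]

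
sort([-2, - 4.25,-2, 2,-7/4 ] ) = [ - 4.25, - 2, - 2,-7/4,2]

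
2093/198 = 2093/198 = 10.57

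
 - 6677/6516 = - 2+6355/6516  =  - 1.02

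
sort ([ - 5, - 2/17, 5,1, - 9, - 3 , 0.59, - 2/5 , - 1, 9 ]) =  [ - 9, - 5,-3, - 1, -2/5 , - 2/17,  0.59, 1, 5,9]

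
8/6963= 8/6963 = 0.00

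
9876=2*4938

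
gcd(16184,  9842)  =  14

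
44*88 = 3872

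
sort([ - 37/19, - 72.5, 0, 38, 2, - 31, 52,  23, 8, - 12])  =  [ - 72.5, - 31, - 12, - 37/19,  0,  2,8,  23,38,52 ]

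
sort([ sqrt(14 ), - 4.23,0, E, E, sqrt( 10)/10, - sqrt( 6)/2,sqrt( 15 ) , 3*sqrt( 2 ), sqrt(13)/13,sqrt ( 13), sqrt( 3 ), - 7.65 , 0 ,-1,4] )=[ - 7.65, - 4.23, -sqrt(6) /2, - 1 , 0, 0,sqrt(13 ) /13 , sqrt ( 10 ) /10, sqrt (3 ), E,E, sqrt(13 ),sqrt(14),sqrt( 15 ), 4, 3*sqrt( 2 )]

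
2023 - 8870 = -6847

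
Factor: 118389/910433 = 3^1*19^1*31^1*67^1*71^ ( - 1)*12823^(-1)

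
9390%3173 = 3044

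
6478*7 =45346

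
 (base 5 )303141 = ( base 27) DBM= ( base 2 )10011001000100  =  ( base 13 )45c7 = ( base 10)9796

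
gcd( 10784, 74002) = 2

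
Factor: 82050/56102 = 3^1*5^2*547^1*28051^( - 1)   =  41025/28051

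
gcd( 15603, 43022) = 7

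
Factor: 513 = 3^3*19^1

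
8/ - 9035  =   - 1 + 9027/9035 = - 0.00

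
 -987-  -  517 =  - 470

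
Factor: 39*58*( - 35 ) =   -  2^1*3^1*5^1*7^1*13^1*29^1 = - 79170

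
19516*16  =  312256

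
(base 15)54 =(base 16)4f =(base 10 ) 79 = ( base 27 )2p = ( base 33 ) 2d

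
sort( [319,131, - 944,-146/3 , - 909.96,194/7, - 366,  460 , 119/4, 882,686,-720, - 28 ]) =[ - 944, - 909.96, - 720, - 366 , - 146/3, - 28,194/7, 119/4 , 131,319,460,686, 882 ] 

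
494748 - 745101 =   -  250353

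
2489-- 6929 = 9418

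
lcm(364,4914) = 9828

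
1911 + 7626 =9537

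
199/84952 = 199/84952 = 0.00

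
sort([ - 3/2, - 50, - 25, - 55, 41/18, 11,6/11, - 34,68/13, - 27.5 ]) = [ - 55, - 50, - 34 , - 27.5, - 25, - 3/2,6/11,41/18,68/13,11]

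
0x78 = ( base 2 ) 1111000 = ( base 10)120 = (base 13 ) 93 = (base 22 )5A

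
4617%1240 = 897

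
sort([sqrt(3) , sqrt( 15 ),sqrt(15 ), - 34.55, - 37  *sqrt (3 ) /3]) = [ - 34.55, - 37* sqrt(3)/3, sqrt(3), sqrt(15 ) , sqrt (15)] 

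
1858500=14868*125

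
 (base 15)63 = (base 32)2T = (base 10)93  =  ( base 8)135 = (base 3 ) 10110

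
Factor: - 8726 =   -  2^1*4363^1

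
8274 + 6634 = 14908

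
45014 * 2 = 90028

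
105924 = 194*546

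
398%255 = 143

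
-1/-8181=1/8181=0.00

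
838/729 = 1 + 109/729 = 1.15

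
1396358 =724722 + 671636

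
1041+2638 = 3679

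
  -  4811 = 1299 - 6110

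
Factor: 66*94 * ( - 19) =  - 117876 = - 2^2* 3^1 * 11^1 * 19^1*47^1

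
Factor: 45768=2^3 * 3^1 *1907^1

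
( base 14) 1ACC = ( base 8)11424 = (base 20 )c44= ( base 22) A20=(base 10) 4884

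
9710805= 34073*285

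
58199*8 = 465592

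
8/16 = 1/2 =0.50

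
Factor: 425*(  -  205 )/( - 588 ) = 87125/588 = 2^( - 2)*3^(  -  1 )*5^3*7^( - 2)*17^1 * 41^1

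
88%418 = 88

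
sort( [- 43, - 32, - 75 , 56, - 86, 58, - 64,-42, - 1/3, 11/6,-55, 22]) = [ - 86, - 75, - 64,  -  55, - 43,-42, - 32,  -  1/3,11/6, 22,56,  58] 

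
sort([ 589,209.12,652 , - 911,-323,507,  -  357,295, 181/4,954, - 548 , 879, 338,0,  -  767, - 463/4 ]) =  [ - 911, - 767, - 548,-357, - 323,-463/4, 0, 181/4,209.12, 295, 338,507, 589, 652,879, 954]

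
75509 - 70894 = 4615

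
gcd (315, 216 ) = 9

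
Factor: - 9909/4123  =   - 3^3*7^(  -  1) *19^(-1)*31^( - 1 )*367^1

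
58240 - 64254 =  - 6014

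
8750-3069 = 5681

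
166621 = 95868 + 70753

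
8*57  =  456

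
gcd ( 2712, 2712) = 2712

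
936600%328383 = 279834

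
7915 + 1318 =9233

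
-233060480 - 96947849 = -330008329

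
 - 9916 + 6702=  -3214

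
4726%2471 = 2255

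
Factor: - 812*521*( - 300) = 2^4 * 3^1*5^2*7^1*29^1*521^1  =  126915600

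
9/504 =1/56 = 0.02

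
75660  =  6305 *12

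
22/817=22/817 = 0.03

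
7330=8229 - 899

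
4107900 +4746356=8854256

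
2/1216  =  1/608 = 0.00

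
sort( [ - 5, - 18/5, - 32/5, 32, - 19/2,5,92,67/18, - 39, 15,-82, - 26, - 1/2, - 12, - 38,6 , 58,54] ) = [ - 82, - 39, - 38, - 26, - 12, - 19/2, - 32/5, - 5, - 18/5, - 1/2, 67/18,5 , 6, 15,32, 54, 58 , 92 ] 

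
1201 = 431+770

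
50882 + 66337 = 117219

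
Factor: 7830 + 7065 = 3^2*5^1*331^1 = 14895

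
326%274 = 52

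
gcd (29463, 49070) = 7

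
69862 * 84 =5868408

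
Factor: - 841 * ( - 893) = 19^1 * 29^2*47^1 = 751013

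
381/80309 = 381/80309 = 0.00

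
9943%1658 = 1653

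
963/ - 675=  - 107/75 = - 1.43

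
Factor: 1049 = 1049^1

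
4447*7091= 31533677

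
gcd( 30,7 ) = 1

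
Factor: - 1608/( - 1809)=2^3*3^(  -  2) = 8/9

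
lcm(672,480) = 3360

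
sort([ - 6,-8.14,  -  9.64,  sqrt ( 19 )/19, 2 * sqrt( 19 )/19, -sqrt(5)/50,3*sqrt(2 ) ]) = [ - 9.64, - 8.14, - 6,  -  sqrt(5 ) /50,sqrt(19)/19,2 * sqrt (19)/19,  3*sqrt( 2)]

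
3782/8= 1891/4= 472.75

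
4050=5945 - 1895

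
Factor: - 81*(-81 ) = 3^8 = 6561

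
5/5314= 5/5314  =  0.00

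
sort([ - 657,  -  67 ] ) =[  -  657, - 67]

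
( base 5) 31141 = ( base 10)2046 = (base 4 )133332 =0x7fe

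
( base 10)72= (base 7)132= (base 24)30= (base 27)2i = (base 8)110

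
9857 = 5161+4696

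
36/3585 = 12/1195 =0.01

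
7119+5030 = 12149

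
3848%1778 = 292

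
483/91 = 5+4/13=   5.31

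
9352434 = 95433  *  98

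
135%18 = 9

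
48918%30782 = 18136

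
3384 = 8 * 423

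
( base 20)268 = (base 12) 654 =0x3A0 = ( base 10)928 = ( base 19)2AG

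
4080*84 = 342720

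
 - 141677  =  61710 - 203387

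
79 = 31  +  48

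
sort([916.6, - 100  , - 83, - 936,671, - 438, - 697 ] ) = [ - 936, -697, - 438, - 100, - 83, 671, 916.6]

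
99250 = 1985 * 50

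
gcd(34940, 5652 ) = 4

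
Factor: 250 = 2^1*5^3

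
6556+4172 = 10728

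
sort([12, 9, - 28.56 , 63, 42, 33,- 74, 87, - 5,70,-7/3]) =[-74, - 28.56, - 5,-7/3,9, 12, 33 , 42,63, 70, 87]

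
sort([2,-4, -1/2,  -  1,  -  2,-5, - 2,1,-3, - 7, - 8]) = [ - 8,- 7, - 5, - 4, - 3, -2, - 2, - 1,-1/2, 1, 2 ] 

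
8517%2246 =1779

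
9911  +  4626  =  14537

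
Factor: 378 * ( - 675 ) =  - 2^1*3^6*5^2*7^1 = - 255150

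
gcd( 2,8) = 2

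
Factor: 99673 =7^1*29^1 * 491^1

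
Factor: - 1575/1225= - 9/7 = - 3^2*7^( - 1) 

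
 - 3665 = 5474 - 9139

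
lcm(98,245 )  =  490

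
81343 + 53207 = 134550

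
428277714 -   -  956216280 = 1384493994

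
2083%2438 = 2083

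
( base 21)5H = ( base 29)46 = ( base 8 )172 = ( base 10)122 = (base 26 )4I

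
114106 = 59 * 1934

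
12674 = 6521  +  6153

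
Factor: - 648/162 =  - 4 = -  2^2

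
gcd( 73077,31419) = 3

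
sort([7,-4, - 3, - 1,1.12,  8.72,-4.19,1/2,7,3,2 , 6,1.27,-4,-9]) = [ - 9, - 4.19, - 4, - 4, - 3,-1,1/2, 1.12, 1.27, 2,  3,6, 7,  7,8.72]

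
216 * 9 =1944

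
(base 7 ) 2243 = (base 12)57b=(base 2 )1100101111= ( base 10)815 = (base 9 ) 1105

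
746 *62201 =46401946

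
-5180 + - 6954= - 12134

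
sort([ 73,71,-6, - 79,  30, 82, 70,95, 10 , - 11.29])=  [ -79, - 11.29, - 6, 10, 30, 70, 71,73,82 , 95]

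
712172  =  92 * 7741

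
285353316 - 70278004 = 215075312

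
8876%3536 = 1804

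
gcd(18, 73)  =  1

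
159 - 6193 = -6034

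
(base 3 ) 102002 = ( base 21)E5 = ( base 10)299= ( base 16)12b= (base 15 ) 14e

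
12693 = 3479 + 9214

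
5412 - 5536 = - 124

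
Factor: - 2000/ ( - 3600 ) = 5/9 = 3^( - 2 )*5^1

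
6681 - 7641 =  - 960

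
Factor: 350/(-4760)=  - 2^( - 2)*5^1*17^(-1) = - 5/68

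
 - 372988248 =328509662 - 701497910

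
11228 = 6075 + 5153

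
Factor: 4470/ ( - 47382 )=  - 5/53 = -  5^1*53^( - 1 )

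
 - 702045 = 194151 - 896196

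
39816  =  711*56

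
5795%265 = 230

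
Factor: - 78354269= - 7^1*11193467^1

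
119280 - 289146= -169866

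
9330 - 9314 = 16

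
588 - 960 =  - 372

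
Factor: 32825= 5^2*13^1*101^1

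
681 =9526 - 8845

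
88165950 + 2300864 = 90466814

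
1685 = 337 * 5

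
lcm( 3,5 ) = 15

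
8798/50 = 175 + 24/25 = 175.96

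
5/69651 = 5/69651 = 0.00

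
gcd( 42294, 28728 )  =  798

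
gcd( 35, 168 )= 7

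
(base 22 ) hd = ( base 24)g3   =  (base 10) 387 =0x183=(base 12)283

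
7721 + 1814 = 9535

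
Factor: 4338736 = 2^4*373^1 * 727^1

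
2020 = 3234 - 1214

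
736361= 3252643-2516282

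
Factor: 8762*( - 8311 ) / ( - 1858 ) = 36410491/929 = 13^1*337^1*929^(  -  1)*8311^1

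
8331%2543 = 702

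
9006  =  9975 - 969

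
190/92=95/46 =2.07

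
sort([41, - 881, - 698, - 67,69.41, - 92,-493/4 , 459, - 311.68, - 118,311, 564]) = [  -  881,-698, - 311.68, - 493/4,  -  118, - 92, - 67, 41, 69.41,311, 459,564]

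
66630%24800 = 17030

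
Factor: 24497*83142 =2036729574 = 2^1*3^2 * 11^1*17^1*31^1*131^1*149^1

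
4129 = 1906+2223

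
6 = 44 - 38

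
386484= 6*64414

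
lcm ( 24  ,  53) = 1272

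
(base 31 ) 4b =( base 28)4n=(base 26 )55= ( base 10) 135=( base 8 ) 207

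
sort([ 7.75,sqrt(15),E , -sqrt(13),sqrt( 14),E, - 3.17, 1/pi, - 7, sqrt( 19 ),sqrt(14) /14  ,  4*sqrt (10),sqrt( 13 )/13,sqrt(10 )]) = [ - 7, - sqrt(13 ), - 3.17,sqrt( 14)/14,sqrt ( 13 ) /13,1/pi, E , E,sqrt( 10 ),sqrt(14 ), sqrt( 15), sqrt( 19) , 7.75,4*sqrt(10 )]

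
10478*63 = 660114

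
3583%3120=463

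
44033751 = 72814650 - 28780899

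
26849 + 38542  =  65391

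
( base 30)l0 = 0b1001110110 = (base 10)630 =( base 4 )21312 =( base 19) 1E3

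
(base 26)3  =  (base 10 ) 3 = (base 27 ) 3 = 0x3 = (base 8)3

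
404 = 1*404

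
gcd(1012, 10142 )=22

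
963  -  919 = 44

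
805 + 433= 1238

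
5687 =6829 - 1142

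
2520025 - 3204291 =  - 684266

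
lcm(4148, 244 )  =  4148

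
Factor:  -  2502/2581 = -2^1*3^2 *29^(-1 )*89^(-1)*139^1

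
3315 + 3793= 7108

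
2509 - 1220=1289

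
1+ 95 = 96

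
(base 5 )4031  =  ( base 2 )1000000100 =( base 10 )516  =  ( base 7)1335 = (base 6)2220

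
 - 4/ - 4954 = 2/2477 = 0.00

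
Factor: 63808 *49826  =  3179297408 = 2^7*7^1*997^1*3559^1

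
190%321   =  190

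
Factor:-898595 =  - 5^1*179719^1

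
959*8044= 7714196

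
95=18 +77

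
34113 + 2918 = 37031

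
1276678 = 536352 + 740326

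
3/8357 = 3/8357 = 0.00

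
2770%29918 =2770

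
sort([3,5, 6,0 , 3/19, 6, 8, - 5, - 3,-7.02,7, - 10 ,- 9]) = [  -  10,-9,-7.02, - 5 , - 3  ,  0 , 3/19,3,5,6,6,7,8]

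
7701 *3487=26853387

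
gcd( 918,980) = 2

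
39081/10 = 39081/10  =  3908.10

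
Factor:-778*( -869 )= 676082  =  2^1*11^1*79^1*389^1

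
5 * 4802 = 24010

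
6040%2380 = 1280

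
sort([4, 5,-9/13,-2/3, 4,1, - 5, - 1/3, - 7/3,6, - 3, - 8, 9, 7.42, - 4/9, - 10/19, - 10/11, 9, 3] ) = [-8, - 5, - 3, - 7/3, - 10/11, - 9/13,-2/3, - 10/19, - 4/9, - 1/3, 1,  3,4, 4, 5, 6, 7.42 , 9, 9 ]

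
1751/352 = 1751/352= 4.97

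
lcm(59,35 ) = 2065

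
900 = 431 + 469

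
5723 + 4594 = 10317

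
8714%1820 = 1434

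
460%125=85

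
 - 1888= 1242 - 3130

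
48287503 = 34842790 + 13444713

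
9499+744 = 10243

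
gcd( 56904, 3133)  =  1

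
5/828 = 5/828 = 0.01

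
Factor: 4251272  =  2^3*223^1*2383^1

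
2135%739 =657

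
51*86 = 4386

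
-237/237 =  - 1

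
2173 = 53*41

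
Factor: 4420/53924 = 5/61 = 5^1*61^ (-1 )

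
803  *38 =30514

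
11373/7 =1624 + 5/7=1624.71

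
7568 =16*473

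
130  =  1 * 130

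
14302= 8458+5844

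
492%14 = 2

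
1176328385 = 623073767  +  553254618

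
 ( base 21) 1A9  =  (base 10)660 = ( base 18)20C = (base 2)1010010100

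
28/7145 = 28/7145 = 0.00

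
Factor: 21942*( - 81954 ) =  - 2^2*3^4*23^1*29^1*53^1*157^1 =- 1798234668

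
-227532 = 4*( - 56883 ) 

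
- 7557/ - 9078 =2519/3026 = 0.83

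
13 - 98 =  - 85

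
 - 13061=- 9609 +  - 3452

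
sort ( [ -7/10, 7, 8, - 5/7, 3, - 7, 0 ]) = [ - 7,-5/7, - 7/10,0, 3, 7, 8]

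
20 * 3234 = 64680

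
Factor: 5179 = 5179^1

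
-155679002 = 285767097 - 441446099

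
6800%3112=576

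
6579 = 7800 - 1221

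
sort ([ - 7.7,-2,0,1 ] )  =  [-7.7, - 2,0 , 1]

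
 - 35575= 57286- 92861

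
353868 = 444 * 797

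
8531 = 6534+1997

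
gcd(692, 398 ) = 2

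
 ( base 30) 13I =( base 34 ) TM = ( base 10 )1008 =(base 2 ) 1111110000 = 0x3F0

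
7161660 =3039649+4122011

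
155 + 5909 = 6064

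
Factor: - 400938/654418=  - 3^1*19^1*3517^1 * 327209^( - 1)=-200469/327209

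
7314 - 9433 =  - 2119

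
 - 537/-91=537/91 = 5.90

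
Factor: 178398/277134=3^1*13^( - 1)*19^ ( - 1)*53^1 = 159/247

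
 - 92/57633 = - 92/57633 = -0.00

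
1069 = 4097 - 3028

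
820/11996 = 205/2999 = 0.07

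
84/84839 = 84/84839  =  0.00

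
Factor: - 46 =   -  2^1*23^1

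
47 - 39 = 8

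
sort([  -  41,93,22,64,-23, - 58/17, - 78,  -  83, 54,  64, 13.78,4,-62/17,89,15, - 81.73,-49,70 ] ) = [ - 83 ,-81.73, - 78 , - 49,  -  41, - 23,-62/17,-58/17, 4,13.78,15, 22,54,64,64 , 70, 89, 93]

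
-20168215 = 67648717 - 87816932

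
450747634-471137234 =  - 20389600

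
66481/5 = 66481/5= 13296.20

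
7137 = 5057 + 2080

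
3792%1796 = 200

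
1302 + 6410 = 7712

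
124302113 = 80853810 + 43448303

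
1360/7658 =680/3829 = 0.18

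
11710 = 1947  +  9763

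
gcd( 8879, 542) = 1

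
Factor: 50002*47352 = 2^4*3^1*23^1*1087^1*1973^1 = 2367694704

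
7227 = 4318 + 2909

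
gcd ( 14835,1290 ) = 645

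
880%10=0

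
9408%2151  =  804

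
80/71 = 1 + 9/71 = 1.13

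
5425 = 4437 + 988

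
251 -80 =171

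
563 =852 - 289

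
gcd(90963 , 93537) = 9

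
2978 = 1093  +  1885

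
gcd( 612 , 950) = 2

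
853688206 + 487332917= 1341021123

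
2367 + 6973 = 9340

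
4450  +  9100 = 13550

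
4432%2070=292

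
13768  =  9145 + 4623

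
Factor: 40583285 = 5^1*2837^1*2861^1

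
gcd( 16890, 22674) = 6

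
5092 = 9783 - 4691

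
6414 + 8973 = 15387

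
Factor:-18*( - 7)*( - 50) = - 2^2*3^2*5^2* 7^1 = - 6300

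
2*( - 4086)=-8172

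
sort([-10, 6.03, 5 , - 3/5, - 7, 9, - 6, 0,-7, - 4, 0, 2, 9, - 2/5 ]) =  [- 10, - 7, - 7, -6, -4, - 3/5, - 2/5, 0,0, 2, 5, 6.03, 9, 9]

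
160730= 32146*5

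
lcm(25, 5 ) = 25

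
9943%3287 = 82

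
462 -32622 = - 32160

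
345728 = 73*4736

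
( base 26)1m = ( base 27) 1L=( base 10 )48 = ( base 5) 143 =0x30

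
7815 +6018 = 13833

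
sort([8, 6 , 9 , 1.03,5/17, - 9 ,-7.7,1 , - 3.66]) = [-9, - 7.7,-3.66 , 5/17,1, 1.03,6,  8, 9] 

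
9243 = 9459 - 216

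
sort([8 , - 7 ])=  [- 7, 8]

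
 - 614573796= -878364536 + 263790740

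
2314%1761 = 553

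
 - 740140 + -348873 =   -  1089013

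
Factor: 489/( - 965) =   -  3^1*5^( - 1 )*163^1*193^(-1)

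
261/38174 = 261/38174= 0.01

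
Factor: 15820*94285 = 1491588700 = 2^2*5^2*7^1*109^1 * 113^1*173^1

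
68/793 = 68/793  =  0.09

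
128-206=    - 78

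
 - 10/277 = - 1 +267/277 =- 0.04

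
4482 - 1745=2737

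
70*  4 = 280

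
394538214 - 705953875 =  - 311415661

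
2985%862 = 399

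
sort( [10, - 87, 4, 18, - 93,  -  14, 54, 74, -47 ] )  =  [ - 93, - 87,  -  47, - 14, 4 , 10,18,54, 74]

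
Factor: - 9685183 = - 1741^1*5563^1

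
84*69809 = 5863956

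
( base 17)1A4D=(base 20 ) JE4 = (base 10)7884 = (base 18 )1660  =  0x1ecc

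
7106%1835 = 1601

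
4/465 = 4/465  =  0.01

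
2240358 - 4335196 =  - 2094838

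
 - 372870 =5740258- 6113128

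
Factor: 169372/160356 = 3^ ( - 1 )*83^(- 1) * 263^1 = 263/249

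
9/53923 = 9/53923 = 0.00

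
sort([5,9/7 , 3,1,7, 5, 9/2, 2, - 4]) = [ - 4, 1, 9/7, 2, 3,  9/2, 5, 5, 7]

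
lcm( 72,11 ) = 792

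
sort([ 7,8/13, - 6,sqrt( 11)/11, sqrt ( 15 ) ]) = [ - 6,sqrt(11 ) /11,8/13, sqrt( 15 ), 7] 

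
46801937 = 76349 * 613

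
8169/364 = 22 + 23/52 =22.44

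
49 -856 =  - 807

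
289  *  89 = 25721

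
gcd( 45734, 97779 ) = 1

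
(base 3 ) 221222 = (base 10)701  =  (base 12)4a5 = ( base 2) 1010111101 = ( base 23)17B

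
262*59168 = 15502016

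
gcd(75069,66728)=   8341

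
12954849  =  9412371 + 3542478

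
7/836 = 7/836 = 0.01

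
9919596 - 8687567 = 1232029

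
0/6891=0 = 0.00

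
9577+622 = 10199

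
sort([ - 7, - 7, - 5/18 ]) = [ - 7,-7,-5/18 ]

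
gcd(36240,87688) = 8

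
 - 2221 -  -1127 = -1094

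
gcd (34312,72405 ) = 1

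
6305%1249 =60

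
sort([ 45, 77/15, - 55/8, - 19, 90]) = [ - 19, - 55/8,77/15,45,90]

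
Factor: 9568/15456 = 13/21 = 3^( - 1) * 7^( - 1 ) * 13^1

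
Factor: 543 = 3^1*181^1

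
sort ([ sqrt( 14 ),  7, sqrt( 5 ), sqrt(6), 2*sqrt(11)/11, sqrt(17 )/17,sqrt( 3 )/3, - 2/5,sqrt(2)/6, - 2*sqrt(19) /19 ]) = [ - 2*sqrt( 19) /19, - 2/5, sqrt(2)/6, sqrt(17 ) /17 , sqrt( 3 )/3,  2*sqrt(11 ) /11, sqrt(5 ),sqrt ( 6),sqrt(14 ), 7] 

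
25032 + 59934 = 84966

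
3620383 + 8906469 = 12526852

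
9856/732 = 2464/183 = 13.46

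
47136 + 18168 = 65304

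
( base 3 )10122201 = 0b101001101001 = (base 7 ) 10525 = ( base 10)2665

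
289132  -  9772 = 279360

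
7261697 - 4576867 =2684830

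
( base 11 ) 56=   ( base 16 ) 3d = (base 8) 75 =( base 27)27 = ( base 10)61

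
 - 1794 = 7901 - 9695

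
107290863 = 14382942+92907921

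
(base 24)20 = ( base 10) 48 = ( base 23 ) 22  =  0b110000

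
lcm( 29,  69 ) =2001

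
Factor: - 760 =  - 2^3*5^1*19^1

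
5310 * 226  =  1200060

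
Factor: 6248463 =3^1*13^1*160217^1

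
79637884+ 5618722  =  85256606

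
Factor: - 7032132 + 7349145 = 317013 = 3^1 * 251^1*421^1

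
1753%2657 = 1753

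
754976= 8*94372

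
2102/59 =2102/59 = 35.63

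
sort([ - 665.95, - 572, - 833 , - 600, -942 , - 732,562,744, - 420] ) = [ - 942, - 833,-732, - 665.95,- 600,-572 , - 420,  562,744] 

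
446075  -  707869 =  - 261794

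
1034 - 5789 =-4755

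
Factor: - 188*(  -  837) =157356=2^2*3^3*31^1*47^1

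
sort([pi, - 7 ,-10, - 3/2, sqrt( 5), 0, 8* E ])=[ - 10,  -  7, - 3/2, 0, sqrt( 5) , pi, 8*E]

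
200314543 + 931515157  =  1131829700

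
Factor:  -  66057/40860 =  - 2^( - 2) * 3^( - 1) *5^( - 1)  *97^1 = - 97/60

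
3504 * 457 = 1601328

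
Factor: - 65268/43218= - 74/49 = - 2^1 * 7^(  -  2)*37^1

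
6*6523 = 39138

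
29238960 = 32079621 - 2840661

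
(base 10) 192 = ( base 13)11A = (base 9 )233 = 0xc0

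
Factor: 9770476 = 2^2*67^1*36457^1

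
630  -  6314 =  -5684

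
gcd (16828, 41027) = 7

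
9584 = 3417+6167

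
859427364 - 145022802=714404562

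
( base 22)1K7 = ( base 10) 931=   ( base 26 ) 19l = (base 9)1244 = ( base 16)3a3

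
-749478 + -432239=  - 1181717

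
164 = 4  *41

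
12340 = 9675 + 2665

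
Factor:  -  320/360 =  - 2^3*3^( - 2) = - 8/9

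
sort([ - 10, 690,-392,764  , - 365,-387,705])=[-392,-387, - 365,-10,690,705, 764]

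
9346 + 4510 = 13856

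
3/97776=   1/32592 = 0.00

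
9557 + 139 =9696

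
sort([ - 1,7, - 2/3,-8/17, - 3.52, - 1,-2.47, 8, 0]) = [ - 3.52,-2.47,  -  1 ,-1,-2/3, - 8/17,0, 7, 8 ]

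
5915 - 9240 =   -  3325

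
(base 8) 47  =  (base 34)15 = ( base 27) 1C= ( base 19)21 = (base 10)39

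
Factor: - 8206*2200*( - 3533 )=63781955600 = 2^4*5^2*11^2*373^1*3533^1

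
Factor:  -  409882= - 2^1  *  11^1*31^1*601^1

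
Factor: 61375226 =2^1*11^1*31^2*2903^1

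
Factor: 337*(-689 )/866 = -2^( - 1) * 13^1*53^1*337^1 * 433^(-1 )  =  - 232193/866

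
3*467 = 1401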